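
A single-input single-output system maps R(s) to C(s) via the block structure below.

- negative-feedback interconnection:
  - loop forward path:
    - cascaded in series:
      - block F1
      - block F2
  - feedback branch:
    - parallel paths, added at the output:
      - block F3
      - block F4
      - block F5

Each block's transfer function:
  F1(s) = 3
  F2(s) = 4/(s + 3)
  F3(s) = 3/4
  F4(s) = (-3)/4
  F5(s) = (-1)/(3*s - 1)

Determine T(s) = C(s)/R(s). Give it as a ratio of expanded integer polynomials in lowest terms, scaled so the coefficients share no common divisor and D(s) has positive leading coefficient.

Step 1 - cascade F1, F2, giving 12/(s + 3)
Step 2 - parallel reduction of F3, F4, F5, giving (-1)/(3*s - 1)
Step 3 - close the feedback loop around (F1*F2), (F3+F4+F5), which is the overall transfer function T(s) = C(s)/R(s) in lowest terms

Answer: (36*s - 12)/(3*s^2 + 8*s - 15)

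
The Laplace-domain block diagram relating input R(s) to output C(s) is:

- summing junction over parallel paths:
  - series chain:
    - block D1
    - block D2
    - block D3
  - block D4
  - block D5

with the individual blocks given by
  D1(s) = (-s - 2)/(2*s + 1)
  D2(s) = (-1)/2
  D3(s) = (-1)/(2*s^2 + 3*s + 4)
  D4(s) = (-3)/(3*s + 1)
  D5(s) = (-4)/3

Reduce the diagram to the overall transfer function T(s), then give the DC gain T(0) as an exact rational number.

[1] series reduction of D1, D2, D3 -> (-s - 2)/(8*s^3 + 16*s^2 + 22*s + 8)
[2] reduce the parallel group (D1*D2*D3), D4, D5 -> (-96*s^4 - 296*s^3 - 481*s^2 - 403*s - 110)/(72*s^4 + 168*s^3 + 246*s^2 + 138*s + 24)
Evaluating the step-2 result (the overall T(s)) at s = 0 gives T(0) = -110/24 = -55/12.

Hence the answer: -55/12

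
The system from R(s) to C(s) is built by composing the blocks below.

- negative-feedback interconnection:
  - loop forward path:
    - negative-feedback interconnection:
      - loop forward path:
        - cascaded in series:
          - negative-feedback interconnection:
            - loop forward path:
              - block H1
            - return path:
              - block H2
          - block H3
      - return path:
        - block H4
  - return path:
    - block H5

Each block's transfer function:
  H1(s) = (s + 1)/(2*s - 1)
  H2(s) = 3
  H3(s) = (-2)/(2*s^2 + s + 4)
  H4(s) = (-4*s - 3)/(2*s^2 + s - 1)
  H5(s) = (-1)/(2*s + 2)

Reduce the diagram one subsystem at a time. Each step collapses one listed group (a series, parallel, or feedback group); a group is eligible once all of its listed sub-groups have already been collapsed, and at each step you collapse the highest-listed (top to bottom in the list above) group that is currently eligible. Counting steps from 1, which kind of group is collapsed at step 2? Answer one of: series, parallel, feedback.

Step 1. collapse the loop (H1 forward, H2 return)
Step 2. combine [H1/(1+H1*H2)], H3 in series
Step 3. collapse the loop (([H1/(1+H1*H2)]*H3) forward, H4 return)
Step 4. reduce the feedback loop with forward [([H1/(1+H1*H2)]*H3)/(1+([H1/(1+H1*H2)]*H3)*H4)] and return H5
So the answer for step 2 is series.

Hence the answer: series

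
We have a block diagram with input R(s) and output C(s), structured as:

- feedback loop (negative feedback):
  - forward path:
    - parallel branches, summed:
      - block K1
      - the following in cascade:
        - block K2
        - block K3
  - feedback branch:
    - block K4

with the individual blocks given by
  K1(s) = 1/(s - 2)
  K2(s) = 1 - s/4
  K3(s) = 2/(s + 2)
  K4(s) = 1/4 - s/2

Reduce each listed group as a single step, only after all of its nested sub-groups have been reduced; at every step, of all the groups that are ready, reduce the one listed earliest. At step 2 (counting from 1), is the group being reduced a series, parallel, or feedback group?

The answer is parallel.

Reasoning:
1. cascade K2, K3
2. reduce the parallel group K1, (K2*K3)
3. apply the feedback formula to (K1+(K2*K3)), K4
Step 2: parallel.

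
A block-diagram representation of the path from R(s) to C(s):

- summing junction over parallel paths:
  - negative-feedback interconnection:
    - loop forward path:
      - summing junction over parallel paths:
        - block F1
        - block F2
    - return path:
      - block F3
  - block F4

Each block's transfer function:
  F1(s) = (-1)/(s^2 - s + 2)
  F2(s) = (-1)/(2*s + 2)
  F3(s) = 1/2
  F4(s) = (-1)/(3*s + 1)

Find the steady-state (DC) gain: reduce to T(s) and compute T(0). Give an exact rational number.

Answer: -3

Working:
Step 1. add F1, F2 (parallel): (-s^2 - s - 4)/(2*s^3 + 2*s + 4)
Step 2. close the feedback loop around (F1+F2), F3: (-2*s^2 - 2*s - 8)/(4*s^3 - s^2 + 3*s + 4)
Step 3. reduce the parallel group [(F1+F2)/(1+(F1+F2)*F3)], F4: (-10*s^3 - 7*s^2 - 29*s - 12)/(12*s^4 + s^3 + 8*s^2 + 15*s + 4)
Evaluating the step-3 result (the overall T(s)) at s = 0 gives T(0) = -12/4 = -3.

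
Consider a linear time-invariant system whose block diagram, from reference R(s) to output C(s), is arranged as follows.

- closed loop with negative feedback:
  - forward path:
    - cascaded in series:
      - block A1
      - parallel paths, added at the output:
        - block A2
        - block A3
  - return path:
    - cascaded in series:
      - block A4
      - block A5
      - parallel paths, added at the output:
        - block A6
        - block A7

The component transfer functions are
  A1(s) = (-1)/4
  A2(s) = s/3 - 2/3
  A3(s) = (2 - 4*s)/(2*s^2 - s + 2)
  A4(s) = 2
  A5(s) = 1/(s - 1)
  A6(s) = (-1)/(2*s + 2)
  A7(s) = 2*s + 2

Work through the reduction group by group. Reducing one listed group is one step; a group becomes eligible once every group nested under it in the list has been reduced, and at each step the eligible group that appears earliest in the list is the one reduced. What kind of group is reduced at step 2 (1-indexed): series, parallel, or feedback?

Step 1: combine A2, A3 in parallel
Step 2: cascade A1, (A2+A3)
Step 3: parallel reduction of A6, A7
Step 4: cascade A4, A5, (A6+A7)
Step 5: apply the feedback formula to (A1*(A2+A3)), (A4*A5*(A6+A7))
Step 2: series.

Answer: series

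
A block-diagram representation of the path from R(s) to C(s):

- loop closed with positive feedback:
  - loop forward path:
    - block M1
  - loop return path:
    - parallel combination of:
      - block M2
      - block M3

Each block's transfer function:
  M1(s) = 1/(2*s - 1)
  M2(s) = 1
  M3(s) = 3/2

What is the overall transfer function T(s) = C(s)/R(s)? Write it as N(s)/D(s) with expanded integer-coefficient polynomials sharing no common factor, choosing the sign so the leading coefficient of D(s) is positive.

(1) combine M2, M3 in parallel gives 5/2
(2) apply the feedback formula to M1, (M2+M3) - this is the overall T(s), already in the required normalized form

Answer: 2/(4*s - 7)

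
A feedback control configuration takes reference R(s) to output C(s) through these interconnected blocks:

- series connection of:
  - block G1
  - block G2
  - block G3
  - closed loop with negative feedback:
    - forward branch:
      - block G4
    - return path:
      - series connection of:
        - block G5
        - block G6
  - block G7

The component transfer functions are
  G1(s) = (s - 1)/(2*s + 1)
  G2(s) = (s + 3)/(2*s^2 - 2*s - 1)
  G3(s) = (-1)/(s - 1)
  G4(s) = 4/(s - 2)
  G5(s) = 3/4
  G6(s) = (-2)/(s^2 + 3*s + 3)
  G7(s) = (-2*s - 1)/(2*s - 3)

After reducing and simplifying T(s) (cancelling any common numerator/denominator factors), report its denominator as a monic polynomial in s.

Answer: s^6 - 3*s^5/2 - 9*s^4/2 - 11*s^3/4 + 111*s^2/4 - 57*s/4 - 9

Working:
[1] reduce the series chain G5, G6 = (-3)/(2*s^2 + 6*s + 6)
[2] apply the feedback formula to G4, (G5*G6) = (4*s^2 + 12*s + 12)/(s^3 + s^2 - 3*s - 12)
[3] cascade G1, G2, G3, [G4/(1+G4*(G5*G6))], G7 = (4*s^3 + 24*s^2 + 48*s + 36)/(4*s^6 - 6*s^5 - 18*s^4 - 11*s^3 + 111*s^2 - 57*s - 36)
The result of step 3 is T(s) in lowest terms. Its denominator has leading coefficient 4; dividing the denominator through by 4 makes it monic.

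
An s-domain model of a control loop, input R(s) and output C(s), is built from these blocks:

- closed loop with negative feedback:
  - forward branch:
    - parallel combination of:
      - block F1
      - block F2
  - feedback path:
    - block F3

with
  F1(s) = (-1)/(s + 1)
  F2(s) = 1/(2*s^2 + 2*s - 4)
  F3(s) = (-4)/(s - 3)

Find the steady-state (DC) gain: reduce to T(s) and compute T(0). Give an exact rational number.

Step 1 - add F1, F2 (parallel) gives (-2*s^2 - s + 5)/(2*s^3 + 4*s^2 - 2*s - 4)
Step 2 - feedback reduction of (F1+F2), F3 gives (-2*s^3 + 5*s^2 + 8*s - 15)/(2*s^4 - 2*s^3 - 6*s^2 + 6*s - 8)
Evaluating the step-2 result (the overall T(s)) at s = 0 gives T(0) = -15/(-8) = 15/8.

Therefore the answer is 15/8.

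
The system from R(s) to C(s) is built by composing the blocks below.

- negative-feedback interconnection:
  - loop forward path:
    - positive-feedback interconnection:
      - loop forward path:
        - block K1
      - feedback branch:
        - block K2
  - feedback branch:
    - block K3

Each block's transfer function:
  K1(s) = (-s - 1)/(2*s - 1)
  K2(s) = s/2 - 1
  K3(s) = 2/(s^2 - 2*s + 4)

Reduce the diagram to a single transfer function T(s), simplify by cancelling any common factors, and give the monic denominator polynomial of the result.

1. feedback reduction of K1, K2: (-2*s - 2)/(s^2 + 3*s - 4)
2. close the feedback loop around [K1/(1-K1*K2)], K3: (-2*s^3 + 2*s^2 - 4*s - 8)/(s^4 + s^3 - 6*s^2 + 16*s - 20)
That last expression is T(s), already simplified, and its denominator is already monic.

Hence the answer: s^4 + s^3 - 6*s^2 + 16*s - 20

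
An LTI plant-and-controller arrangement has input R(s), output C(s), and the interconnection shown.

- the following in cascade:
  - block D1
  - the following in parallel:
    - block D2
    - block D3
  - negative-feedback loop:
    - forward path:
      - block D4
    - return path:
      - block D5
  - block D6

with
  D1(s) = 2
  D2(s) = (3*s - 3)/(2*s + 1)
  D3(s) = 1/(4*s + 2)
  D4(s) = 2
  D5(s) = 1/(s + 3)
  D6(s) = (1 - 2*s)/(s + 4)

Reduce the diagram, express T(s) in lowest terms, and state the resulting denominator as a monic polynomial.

[1] parallel reduction of D2, D3 = (6*s - 5)/(4*s + 2)
[2] reduce the feedback loop with forward D4 and return D5 = (2*s + 6)/(s + 5)
[3] reduce the series chain D1, (D2+D3), [D4/(1+D4*D5)], D6 = (-24*s^3 - 40*s^2 + 86*s - 30)/(2*s^3 + 19*s^2 + 49*s + 20)
Step 3 gives the fully reduced T(s), with no common factor left to cancel. The denominator's leading coefficient is 2, so divide each of its coefficients by 2 to get the monic form.

Therefore the answer is s^3 + 19*s^2/2 + 49*s/2 + 10.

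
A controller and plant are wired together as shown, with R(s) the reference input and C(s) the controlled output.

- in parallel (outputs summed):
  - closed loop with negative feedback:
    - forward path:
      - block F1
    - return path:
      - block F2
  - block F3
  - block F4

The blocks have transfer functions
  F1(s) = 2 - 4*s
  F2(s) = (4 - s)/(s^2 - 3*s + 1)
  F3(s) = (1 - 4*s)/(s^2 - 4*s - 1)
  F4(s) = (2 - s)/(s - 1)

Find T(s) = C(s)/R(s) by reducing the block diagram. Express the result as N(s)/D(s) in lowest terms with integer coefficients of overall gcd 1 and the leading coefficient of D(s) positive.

First reduce the diagram to T(s).

Step 1 - feedback reduction of F1, F2 gives (-4*s^3 + 14*s^2 - 10*s + 2)/(5*s^2 - 21*s + 9)
Step 2 - parallel reduction of [F1/(1+F1*F2)], F3, F4; the result is T(s) itself (integer coefficients, no common factor, positive leading denominator coefficient)

Answer: (-4*s^6 + 29*s^5 - 61*s^4 + 29*s^3 + 19*s^2 + 41*s - 25)/(5*s^5 - 46*s^4 + 129*s^3 - 103*s^2 + 6*s + 9)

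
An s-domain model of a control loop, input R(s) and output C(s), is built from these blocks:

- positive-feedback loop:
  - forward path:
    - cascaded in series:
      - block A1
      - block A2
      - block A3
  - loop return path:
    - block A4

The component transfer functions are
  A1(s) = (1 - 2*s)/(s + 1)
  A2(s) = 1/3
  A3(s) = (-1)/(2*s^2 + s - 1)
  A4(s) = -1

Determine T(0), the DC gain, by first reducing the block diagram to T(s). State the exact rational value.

Step 1: combine A1, A2, A3 in series: 1/(3*s^2 + 6*s + 3)
Step 2: close the feedback loop around (A1*A2*A3), A4: 1/(3*s^2 + 6*s + 4)
That last expression is T(s); at s = 0 only the constant terms survive, so T(0) = 1/4.

Hence the answer: 1/4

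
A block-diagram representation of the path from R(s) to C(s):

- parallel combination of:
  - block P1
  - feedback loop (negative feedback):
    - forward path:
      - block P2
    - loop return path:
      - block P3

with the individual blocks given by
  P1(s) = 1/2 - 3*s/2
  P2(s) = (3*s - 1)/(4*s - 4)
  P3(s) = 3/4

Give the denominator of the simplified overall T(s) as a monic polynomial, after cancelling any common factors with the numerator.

1. collapse the loop (P2 forward, P3 return) -> (12*s - 4)/(25*s - 19)
2. reduce the parallel group P1, [P2/(1+P2*P3)] -> (-75*s^2 + 106*s - 27)/(50*s - 38)
T(s) is the step-2 result (common factors already cancelled). Leading coefficient of the denominator: 50. Divide through by 50 for the monic polynomial.

Hence the answer: s - 19/25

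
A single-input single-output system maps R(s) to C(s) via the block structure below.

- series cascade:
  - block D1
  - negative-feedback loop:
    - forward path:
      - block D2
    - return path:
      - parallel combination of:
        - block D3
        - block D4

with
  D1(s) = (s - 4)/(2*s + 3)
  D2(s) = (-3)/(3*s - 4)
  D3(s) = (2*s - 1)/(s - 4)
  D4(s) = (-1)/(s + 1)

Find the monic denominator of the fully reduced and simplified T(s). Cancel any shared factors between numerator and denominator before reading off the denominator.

The answer is s^4 - 29*s^3/6 - 19*s^2/2 + 7*s/3 + 7/2.

Reasoning:
Step 1: combine D3, D4 in parallel, giving (2*s^2 + 3)/(s^2 - 3*s - 4)
Step 2: collapse the loop (D2 forward, (D3+D4) return), giving (-3*s^2 + 9*s + 12)/(3*s^3 - 19*s^2 + 7)
Step 3: reduce the series chain D1, [D2/(1+D2*(D3+D4))], giving (-3*s^3 + 21*s^2 - 24*s - 48)/(6*s^4 - 29*s^3 - 57*s^2 + 14*s + 21)
T(s) is the step-3 result (common factors already cancelled). Leading coefficient of the denominator: 6. Divide through by 6 for the monic polynomial.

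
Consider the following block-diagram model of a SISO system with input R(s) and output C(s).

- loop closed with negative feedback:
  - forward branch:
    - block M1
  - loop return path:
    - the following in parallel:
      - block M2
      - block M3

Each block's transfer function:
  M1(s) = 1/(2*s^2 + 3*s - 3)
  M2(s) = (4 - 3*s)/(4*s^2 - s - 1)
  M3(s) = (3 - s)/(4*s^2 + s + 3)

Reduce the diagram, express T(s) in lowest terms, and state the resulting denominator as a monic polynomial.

Step 1: reduce the parallel group M2, M3 gives (-16*s^3 + 26*s^2 - 7*s + 9)/(16*s^4 + 7*s^2 - 4*s - 3)
Step 2: collapse the loop (M1 forward, (M2+M3) return) gives (16*s^4 + 7*s^2 - 4*s - 3)/(32*s^6 + 48*s^5 - 34*s^4 - 3*s^3 - 13*s^2 - 4*s + 18)
The result of step 2 is T(s) in lowest terms. Its denominator has leading coefficient 32; dividing the denominator through by 32 makes it monic.

Therefore the answer is s^6 + 3*s^5/2 - 17*s^4/16 - 3*s^3/32 - 13*s^2/32 - s/8 + 9/16.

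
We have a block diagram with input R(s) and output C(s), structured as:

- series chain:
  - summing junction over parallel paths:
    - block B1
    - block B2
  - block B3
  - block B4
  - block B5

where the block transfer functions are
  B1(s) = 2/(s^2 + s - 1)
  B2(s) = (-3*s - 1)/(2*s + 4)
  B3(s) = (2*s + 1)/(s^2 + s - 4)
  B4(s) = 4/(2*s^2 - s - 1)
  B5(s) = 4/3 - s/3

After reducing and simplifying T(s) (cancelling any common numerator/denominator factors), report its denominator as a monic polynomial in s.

Step 1 - add B1, B2 (parallel); result (-3*s^3 - 4*s^2 + 6*s + 9)/(2*s^3 + 6*s^2 + 2*s - 4)
Step 2 - multiply (B1+B2), B3, B4, B5 (series); result (6*s^4 - 16*s^3 - 44*s^2 + 30*s + 72)/(3*s^6 + 9*s^5 - 12*s^4 - 39*s^3 + 21*s^2 + 42*s - 24)
T(s) is the step-2 result (common factors already cancelled). Leading coefficient of the denominator: 3. Divide through by 3 for the monic polynomial.

Final answer: s^6 + 3*s^5 - 4*s^4 - 13*s^3 + 7*s^2 + 14*s - 8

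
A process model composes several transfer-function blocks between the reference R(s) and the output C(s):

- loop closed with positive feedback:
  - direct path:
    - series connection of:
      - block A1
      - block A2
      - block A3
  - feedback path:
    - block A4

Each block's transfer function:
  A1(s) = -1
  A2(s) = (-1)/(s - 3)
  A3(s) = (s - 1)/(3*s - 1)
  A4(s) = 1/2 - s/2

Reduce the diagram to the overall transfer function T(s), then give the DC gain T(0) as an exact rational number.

Answer: -2/7

Working:
[1] multiply A1, A2, A3 (series) = (s - 1)/(3*s^2 - 10*s + 3)
[2] feedback reduction of (A1*A2*A3), A4 = (2*s - 2)/(7*s^2 - 22*s + 7)
Step 2 gives the overall T(s). Then T(0) = -2/7.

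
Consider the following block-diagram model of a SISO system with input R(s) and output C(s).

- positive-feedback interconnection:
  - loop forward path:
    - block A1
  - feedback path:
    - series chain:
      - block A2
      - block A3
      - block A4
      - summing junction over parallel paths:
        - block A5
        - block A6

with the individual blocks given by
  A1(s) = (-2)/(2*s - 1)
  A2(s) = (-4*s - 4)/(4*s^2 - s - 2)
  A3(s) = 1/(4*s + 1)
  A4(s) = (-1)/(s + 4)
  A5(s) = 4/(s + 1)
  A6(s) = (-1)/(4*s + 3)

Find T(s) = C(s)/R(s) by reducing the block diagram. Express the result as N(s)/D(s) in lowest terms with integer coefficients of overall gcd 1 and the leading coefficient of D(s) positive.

Answer: (-128*s^5 - 608*s^4 - 312*s^3 + 358*s^2 + 292*s + 48)/(128*s^6 + 544*s^5 + 8*s^4 - 514*s^3 - 113*s^2 + 218*s + 112)

Working:
1. sum the parallel branches A5, A6 gives (15*s + 11)/(4*s^2 + 7*s + 3)
2. combine A2, A3, A4, (A5+A6) in series gives (60*s + 44)/(64*s^5 + 304*s^4 + 156*s^3 - 179*s^2 - 146*s - 24)
3. collapse the loop (A1 forward, (A2*A3*A4*(A5+A6)) return): this yields T(s), and no further normalization is needed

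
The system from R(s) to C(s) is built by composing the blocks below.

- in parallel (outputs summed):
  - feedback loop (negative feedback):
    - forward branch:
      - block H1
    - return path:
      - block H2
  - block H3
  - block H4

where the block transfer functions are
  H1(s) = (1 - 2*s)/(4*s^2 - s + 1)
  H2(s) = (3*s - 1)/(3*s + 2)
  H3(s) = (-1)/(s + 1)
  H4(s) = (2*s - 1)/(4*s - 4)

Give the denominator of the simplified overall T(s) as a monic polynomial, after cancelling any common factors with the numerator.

Reducing step by step:

1. collapse the loop (H1 forward, H2 return) = (-6*s^2 - s + 2)/(12*s^3 - s^2 + 6*s + 1)
2. combine [H1/(1+H1*H2)], H3, H4 in parallel = (24*s^5 - 62*s^4 + 47*s^3 + 13*s^2 + 19*s - 5)/(48*s^5 - 4*s^4 - 24*s^3 + 8*s^2 - 24*s - 4)
T(s) is the step-2 result (common factors already cancelled). Leading coefficient of the denominator: 48. Divide through by 48 for the monic polynomial.

Answer: s^5 - s^4/12 - s^3/2 + s^2/6 - s/2 - 1/12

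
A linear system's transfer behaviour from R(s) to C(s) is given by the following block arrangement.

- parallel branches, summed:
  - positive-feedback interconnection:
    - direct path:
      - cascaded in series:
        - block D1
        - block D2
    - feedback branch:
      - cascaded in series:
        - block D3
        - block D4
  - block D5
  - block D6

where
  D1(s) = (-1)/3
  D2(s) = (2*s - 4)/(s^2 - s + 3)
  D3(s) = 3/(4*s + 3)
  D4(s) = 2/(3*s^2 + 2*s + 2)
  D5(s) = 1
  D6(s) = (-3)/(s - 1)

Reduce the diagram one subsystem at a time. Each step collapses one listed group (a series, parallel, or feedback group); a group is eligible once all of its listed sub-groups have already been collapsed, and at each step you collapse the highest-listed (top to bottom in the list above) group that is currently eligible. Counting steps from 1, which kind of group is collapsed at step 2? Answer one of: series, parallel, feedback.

(1) series reduction of D1, D2
(2) combine D3, D4 in series
(3) collapse the loop ((D1*D2) forward, (D3*D4) return)
(4) sum the parallel branches [(D1*D2)/(1-(D1*D2)*(D3*D4))], D5, D6
Step 2: series.

Therefore the answer is series.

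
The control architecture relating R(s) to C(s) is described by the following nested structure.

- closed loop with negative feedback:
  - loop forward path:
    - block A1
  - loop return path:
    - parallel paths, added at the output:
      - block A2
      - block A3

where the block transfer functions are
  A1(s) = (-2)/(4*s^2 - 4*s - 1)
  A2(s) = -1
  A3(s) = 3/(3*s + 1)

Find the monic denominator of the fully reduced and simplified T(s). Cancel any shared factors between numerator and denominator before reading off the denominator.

The answer is s^3 - 2*s^2/3 - s/12 - 5/12.

Reasoning:
Step 1 - add A2, A3 (parallel); result (2 - 3*s)/(3*s + 1)
Step 2 - apply the feedback formula to A1, (A2+A3); result (-6*s - 2)/(12*s^3 - 8*s^2 - s - 5)
The result of step 2 is T(s) in lowest terms. Its denominator has leading coefficient 12; dividing the denominator through by 12 makes it monic.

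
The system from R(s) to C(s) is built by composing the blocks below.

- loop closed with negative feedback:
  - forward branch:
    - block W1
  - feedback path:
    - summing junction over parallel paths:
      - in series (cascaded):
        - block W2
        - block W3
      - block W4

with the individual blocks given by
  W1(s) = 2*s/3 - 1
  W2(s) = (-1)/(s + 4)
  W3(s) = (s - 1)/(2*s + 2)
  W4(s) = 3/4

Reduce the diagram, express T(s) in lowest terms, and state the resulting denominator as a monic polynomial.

[1] reduce the series chain W2, W3; result (1 - s)/(2*s^2 + 10*s + 8)
[2] sum the parallel branches (W2*W3), W4; result (3*s^2 + 13*s + 14)/(4*s^2 + 20*s + 16)
[3] close the feedback loop around W1, ((W2*W3)+W4); result (8*s^3 + 28*s^2 - 28*s - 48)/(6*s^3 + 29*s^2 + 49*s + 6)
That last expression is T(s), already simplified. Scaling its denominator by 1/6 (the reciprocal of the leading coefficient) yields the monic denominator.

Answer: s^3 + 29*s^2/6 + 49*s/6 + 1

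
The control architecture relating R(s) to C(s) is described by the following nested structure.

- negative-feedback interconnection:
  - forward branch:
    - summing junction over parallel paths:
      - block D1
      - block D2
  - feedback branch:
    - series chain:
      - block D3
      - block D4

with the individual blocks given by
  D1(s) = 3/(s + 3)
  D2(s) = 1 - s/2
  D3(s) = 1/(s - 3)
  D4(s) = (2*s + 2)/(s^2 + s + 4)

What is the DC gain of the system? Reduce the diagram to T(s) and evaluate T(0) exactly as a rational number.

Step 1: combine D1, D2 in parallel = (-s^2 - s + 12)/(2*s + 6)
Step 2: series reduction of D3, D4 = (2*s + 2)/(s^3 - 2*s^2 + s - 12)
Step 3: apply the feedback formula to (D1+D2), (D3*D4) = (-s^4 - 2*s^3 + 7*s^2 + 8*s + 48)/(2*s^3 + 6*s^2 + 4*s + 16)
The step-3 result is T(s). Setting s = 0: T(0) = 48/16 = 3.

Hence the answer: 3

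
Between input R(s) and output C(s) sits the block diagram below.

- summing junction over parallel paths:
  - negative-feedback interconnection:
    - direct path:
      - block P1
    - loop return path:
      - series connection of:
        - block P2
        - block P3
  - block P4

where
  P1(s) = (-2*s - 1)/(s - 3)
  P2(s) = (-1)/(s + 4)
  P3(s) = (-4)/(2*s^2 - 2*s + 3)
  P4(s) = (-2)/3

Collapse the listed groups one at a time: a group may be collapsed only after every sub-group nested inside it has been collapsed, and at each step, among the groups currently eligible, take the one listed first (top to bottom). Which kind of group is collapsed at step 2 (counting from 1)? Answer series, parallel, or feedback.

1. cascade P2, P3
2. feedback reduction of P1, (P2*P3)
3. add [P1/(1+P1*(P2*P3))], P4 (parallel)
The group at step 2 is a feedback group.

Final answer: feedback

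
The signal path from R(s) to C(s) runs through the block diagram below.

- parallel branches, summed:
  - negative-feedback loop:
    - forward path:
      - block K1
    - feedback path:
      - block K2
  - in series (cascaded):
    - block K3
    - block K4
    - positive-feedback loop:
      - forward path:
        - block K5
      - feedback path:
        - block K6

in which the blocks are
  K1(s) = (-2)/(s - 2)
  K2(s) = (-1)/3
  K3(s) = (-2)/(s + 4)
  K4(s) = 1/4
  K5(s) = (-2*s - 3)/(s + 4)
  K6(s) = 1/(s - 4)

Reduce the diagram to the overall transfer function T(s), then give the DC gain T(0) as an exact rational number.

Answer: 21/13

Working:
Step 1: reduce the feedback loop with forward K1 and return K2 gives (-6)/(3*s - 4)
Step 2: collapse the loop (K5 forward, K6 return) gives (-2*s^2 + 5*s + 12)/(s^2 + 2*s - 13)
Step 3: cascade K3, K4, [K5/(1-K5*K6)] gives (2*s^2 - 5*s - 12)/(2*s^3 + 12*s^2 - 10*s - 104)
Step 4: sum the parallel branches [K1/(1+K1*K2)], (K3*K4*[K5/(1-K5*K6)]) gives (-6*s^3 - 95*s^2 + 44*s + 672)/(6*s^4 + 28*s^3 - 78*s^2 - 272*s + 416)
That last expression is T(s); at s = 0 only the constant terms survive, so T(0) = 672/416 = 21/13.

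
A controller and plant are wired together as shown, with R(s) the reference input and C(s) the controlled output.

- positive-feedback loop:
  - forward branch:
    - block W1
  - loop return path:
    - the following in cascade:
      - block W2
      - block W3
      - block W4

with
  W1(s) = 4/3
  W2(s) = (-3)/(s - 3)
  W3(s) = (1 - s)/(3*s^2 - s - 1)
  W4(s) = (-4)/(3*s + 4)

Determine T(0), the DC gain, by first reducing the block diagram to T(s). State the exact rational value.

Step 1: reduce the series chain W2, W3, W4; result (12 - 12*s)/(9*s^4 - 18*s^3 - 34*s^2 + 17*s + 12)
Step 2: reduce the feedback loop with forward W1 and return (W2*W3*W4); result (36*s^4 - 72*s^3 - 136*s^2 + 68*s + 48)/(27*s^4 - 54*s^3 - 102*s^2 + 99*s - 12)
DC gain: substitute s = 0 into T(s) from step 2: T(0) = 48/(-12) = -4.

Answer: -4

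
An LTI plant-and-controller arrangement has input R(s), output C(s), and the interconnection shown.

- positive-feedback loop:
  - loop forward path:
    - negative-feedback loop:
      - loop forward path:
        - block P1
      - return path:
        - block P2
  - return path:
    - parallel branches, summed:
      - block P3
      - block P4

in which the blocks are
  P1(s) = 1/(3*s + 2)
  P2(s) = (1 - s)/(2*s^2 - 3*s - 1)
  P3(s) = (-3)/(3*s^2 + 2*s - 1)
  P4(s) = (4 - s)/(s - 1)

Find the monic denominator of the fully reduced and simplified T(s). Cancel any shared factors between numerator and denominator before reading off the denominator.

The answer is s^6 - 5*s^5/6 - 4*s^4 + 43*s^3/18 + 28*s^2/9 - 2*s/9 - 1/9.

Reasoning:
[1] reduce the feedback loop with forward P1 and return P2: (2*s^2 - 3*s - 1)/(6*s^3 - 5*s^2 - 10*s - 1)
[2] parallel reduction of P3, P4: (-3*s^3 + 10*s^2 + 6*s - 1)/(3*s^3 - s^2 - 3*s + 1)
[3] apply the feedback formula to [P1/(1+P1*P2)], (P3+P4): (6*s^5 - 11*s^4 - 6*s^3 + 12*s^2 - 1)/(18*s^6 - 15*s^5 - 72*s^4 + 43*s^3 + 56*s^2 - 4*s - 2)
Step 3 gives the fully reduced T(s), with no common factor left to cancel. The denominator's leading coefficient is 18, so divide each of its coefficients by 18 to get the monic form.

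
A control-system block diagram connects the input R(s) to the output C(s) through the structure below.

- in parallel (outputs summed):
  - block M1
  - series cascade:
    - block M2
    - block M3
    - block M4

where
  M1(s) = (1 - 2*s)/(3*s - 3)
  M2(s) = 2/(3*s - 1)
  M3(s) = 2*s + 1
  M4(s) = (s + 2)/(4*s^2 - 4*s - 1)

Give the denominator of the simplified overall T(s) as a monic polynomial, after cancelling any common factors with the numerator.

First reduce the diagram to T(s).

Step 1: multiply M2, M3, M4 (series) gives (4*s^2 + 10*s + 4)/(12*s^3 - 16*s^2 + s + 1)
Step 2: sum the parallel branches M1, (M2*M3*M4) gives (-24*s^4 + 56*s^3 - 19*s - 11)/(36*s^4 - 84*s^3 + 51*s^2 - 3)
The result of step 2 is T(s) in lowest terms. Its denominator has leading coefficient 36; dividing the denominator through by 36 makes it monic.

Answer: s^4 - 7*s^3/3 + 17*s^2/12 - 1/12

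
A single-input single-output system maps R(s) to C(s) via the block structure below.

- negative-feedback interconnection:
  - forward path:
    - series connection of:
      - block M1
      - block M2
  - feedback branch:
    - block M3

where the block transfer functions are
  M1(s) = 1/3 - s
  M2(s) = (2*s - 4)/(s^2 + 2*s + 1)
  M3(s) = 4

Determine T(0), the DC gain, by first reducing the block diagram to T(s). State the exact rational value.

The answer is 4/13.

Reasoning:
[1] cascade M1, M2: (-6*s^2 + 14*s - 4)/(3*s^2 + 6*s + 3)
[2] apply the feedback formula to (M1*M2), M3: (6*s^2 - 14*s + 4)/(21*s^2 - 62*s + 13)
Evaluating the step-2 result (the overall T(s)) at s = 0 gives T(0) = 4/13.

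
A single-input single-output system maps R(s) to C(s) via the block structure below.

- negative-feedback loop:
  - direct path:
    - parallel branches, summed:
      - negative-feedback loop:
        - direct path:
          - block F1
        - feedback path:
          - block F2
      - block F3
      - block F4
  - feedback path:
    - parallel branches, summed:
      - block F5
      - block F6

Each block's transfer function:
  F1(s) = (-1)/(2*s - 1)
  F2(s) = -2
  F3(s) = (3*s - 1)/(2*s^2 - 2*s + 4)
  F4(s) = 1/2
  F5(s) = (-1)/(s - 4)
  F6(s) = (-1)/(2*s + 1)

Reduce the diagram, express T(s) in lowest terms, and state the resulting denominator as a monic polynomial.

Step 1 - reduce the feedback loop with forward F1 and return F2 gives (-1)/(2*s + 1)
Step 2 - parallel reduction of [F1/(1+F1*F2)], F3, F4 gives (2*s^3 + 3*s^2 + 6*s - 3)/(4*s^3 - 2*s^2 + 6*s + 4)
Step 3 - add F5, F6 (parallel) gives (3 - 3*s)/(2*s^2 - 7*s - 4)
Step 4 - close the feedback loop around ([F1/(1+F1*F2)]+F3+F4), (F5+F6) gives (4*s^5 - 8*s^4 - 17*s^3 - 60*s^2 - 3*s + 12)/(8*s^5 - 38*s^4 + 7*s^3 - 35*s^2 - 25*s - 25)
No further cancellation is possible in the step-4 result, so that is T(s). Its denominator becomes monic after dividing by the leading coefficient 8.

Hence the answer: s^5 - 19*s^4/4 + 7*s^3/8 - 35*s^2/8 - 25*s/8 - 25/8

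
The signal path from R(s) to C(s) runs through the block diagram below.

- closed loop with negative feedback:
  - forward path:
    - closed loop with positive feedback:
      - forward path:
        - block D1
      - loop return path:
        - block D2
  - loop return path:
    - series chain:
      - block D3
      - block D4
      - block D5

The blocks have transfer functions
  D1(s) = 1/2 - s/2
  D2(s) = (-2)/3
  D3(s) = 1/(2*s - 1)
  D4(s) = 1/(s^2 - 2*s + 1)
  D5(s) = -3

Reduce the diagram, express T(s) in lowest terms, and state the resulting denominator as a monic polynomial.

First reduce the diagram to T(s).

[1] apply the feedback formula to D1, D2: (3*s - 3)/(2*s - 8)
[2] combine D3, D4, D5 in series: (-3)/(2*s^3 - 5*s^2 + 4*s - 1)
[3] collapse the loop ([D1/(1-D1*D2)] forward, (D3*D4*D5) return): (6*s^3 - 15*s^2 + 12*s - 3)/(4*s^3 - 22*s^2 + 26*s - 17)
The result of step 3 is T(s) in lowest terms. Its denominator has leading coefficient 4; dividing the denominator through by 4 makes it monic.

Answer: s^3 - 11*s^2/2 + 13*s/2 - 17/4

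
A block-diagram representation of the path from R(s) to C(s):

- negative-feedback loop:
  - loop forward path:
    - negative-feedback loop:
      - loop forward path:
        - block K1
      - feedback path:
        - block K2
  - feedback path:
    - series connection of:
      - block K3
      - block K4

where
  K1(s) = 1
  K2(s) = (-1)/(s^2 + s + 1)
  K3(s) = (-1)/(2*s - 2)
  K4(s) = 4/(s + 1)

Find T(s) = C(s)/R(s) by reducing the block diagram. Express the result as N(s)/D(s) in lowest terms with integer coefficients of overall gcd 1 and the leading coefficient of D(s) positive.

(1) feedback reduction of K1, K2: (s^2 + s + 1)/(s^2 + s)
(2) multiply K3, K4 (series): (-2)/(s^2 - 1)
(3) close the feedback loop around [K1/(1+K1*K2)], (K3*K4): this yields T(s), and no further normalization is needed

Answer: (s^4 + s^3 - s - 1)/(s^4 + s^3 - 3*s^2 - 3*s - 2)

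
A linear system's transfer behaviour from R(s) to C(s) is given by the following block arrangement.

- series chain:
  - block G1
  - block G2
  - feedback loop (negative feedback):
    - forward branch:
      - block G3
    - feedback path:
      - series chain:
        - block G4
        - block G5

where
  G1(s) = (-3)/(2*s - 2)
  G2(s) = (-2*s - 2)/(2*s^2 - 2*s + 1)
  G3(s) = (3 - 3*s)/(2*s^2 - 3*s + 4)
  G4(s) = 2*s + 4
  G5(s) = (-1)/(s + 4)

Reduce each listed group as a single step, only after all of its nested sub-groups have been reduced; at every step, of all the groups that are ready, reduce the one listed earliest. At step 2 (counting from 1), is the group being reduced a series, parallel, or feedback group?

Step 1: combine G4, G5 in series
Step 2: feedback reduction of G3, (G4*G5)
Step 3: combine G1, G2, [G3/(1+G3*(G4*G5))] in series
Step 2 collapses a feedback group.

Final answer: feedback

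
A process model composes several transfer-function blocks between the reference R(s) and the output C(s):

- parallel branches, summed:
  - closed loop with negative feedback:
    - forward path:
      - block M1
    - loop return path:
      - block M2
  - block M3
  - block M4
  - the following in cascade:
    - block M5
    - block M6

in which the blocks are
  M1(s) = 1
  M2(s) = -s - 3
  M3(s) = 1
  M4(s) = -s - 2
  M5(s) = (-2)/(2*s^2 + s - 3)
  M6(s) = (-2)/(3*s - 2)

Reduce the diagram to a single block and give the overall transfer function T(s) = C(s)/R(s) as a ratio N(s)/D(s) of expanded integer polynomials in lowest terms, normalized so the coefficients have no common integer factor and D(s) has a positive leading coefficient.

The answer is (-6*s^5 - 17*s^4 - 4*s^3 + 30*s^2 + 19*s - 10)/(6*s^4 + 11*s^3 - 13*s^2 - 16*s + 12).

Reasoning:
[1] reduce the feedback loop with forward M1 and return M2 -> (-1)/(s + 2)
[2] multiply M5, M6 (series) -> 4/(6*s^3 - s^2 - 11*s + 6)
[3] add [M1/(1+M1*M2)], M3, M4, (M5*M6) (parallel), which is the overall transfer function T(s) = C(s)/R(s) in lowest terms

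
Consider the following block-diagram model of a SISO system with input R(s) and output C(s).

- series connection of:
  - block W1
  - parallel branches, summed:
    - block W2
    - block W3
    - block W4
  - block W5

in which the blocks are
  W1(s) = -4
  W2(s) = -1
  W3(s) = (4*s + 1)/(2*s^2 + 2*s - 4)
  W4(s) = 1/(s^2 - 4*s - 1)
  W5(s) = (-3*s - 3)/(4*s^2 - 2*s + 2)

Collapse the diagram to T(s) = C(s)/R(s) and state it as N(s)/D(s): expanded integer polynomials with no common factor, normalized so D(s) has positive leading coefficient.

The answer is (-6*s^5 + 24*s^4 + 33*s^3 - 57*s^2 - 87*s - 27)/(2*s^6 - 7*s^5 - 10*s^4 + 18*s^3 - 10*s^2 + 5*s + 2).

Reasoning:
1. add W2, W3, W4 (parallel), giving (-2*s^4 + 10*s^3 + s^2 - 20*s - 9)/(2*s^4 - 6*s^3 - 14*s^2 + 14*s + 4)
2. series reduction of W1, (W2+W3+W4), W5, giving the overall T(s)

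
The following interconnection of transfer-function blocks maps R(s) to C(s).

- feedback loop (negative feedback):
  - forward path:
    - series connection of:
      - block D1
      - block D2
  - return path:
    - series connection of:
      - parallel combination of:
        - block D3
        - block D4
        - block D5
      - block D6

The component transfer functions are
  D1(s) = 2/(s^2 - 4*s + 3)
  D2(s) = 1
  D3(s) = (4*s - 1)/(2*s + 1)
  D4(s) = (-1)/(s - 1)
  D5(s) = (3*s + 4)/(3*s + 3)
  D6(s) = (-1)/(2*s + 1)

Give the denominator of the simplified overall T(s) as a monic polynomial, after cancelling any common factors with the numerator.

Reducing step by step:

(1) reduce the series chain D1, D2 gives 2/(s^2 - 4*s + 3)
(2) add D3, D4, D5 (parallel) gives (18*s^3 - 4*s^2 - 28*s - 4)/(6*s^3 + 3*s^2 - 6*s - 3)
(3) cascade (D3+D4+D5), D6 gives (-18*s^3 + 4*s^2 + 28*s + 4)/(12*s^4 + 12*s^3 - 9*s^2 - 12*s - 3)
(4) feedback reduction of (D1*D2), ((D3+D4+D5)*D6) gives (24*s^4 + 24*s^3 - 18*s^2 - 24*s - 6)/(12*s^6 - 36*s^5 - 21*s^4 + 24*s^3 + 26*s^2 + 32*s - 1)
T(s) is the step-4 result (common factors already cancelled). Leading coefficient of the denominator: 12. Divide through by 12 for the monic polynomial.

Answer: s^6 - 3*s^5 - 7*s^4/4 + 2*s^3 + 13*s^2/6 + 8*s/3 - 1/12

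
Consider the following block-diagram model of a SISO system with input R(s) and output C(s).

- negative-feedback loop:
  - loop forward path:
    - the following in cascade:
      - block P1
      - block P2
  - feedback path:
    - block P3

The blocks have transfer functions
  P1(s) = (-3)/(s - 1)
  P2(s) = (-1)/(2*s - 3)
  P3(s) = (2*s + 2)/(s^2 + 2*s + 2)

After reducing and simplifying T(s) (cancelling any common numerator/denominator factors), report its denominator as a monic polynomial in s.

1. reduce the series chain P1, P2; result 3/(2*s^2 - 5*s + 3)
2. feedback reduction of (P1*P2), P3; result (3*s^2 + 6*s + 6)/(2*s^4 - s^3 - 3*s^2 + 2*s + 12)
T(s) is the step-2 result (common factors already cancelled). Leading coefficient of the denominator: 2. Divide through by 2 for the monic polynomial.

Therefore the answer is s^4 - s^3/2 - 3*s^2/2 + s + 6.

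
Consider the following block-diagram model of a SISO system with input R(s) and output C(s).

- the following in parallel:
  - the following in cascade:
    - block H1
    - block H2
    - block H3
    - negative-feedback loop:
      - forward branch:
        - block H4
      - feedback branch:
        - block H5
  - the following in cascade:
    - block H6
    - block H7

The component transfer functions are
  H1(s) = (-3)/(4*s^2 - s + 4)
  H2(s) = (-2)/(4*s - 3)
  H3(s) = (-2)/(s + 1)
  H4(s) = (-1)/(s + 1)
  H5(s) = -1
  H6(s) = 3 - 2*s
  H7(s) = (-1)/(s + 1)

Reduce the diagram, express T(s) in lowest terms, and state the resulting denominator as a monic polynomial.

(1) collapse the loop (H4 forward, H5 return), giving (-1)/(s + 2)
(2) series reduction of H1, H2, H3, [H4/(1+H4*H5)], giving 12/(16*s^5 + 32*s^4 + 3*s^3 + 13*s^2 + 2*s - 24)
(3) series reduction of H6, H7, giving (2*s - 3)/(s + 1)
(4) combine (H1*H2*H3*[H4/(1+H4*H5)]), (H6*H7) in parallel, giving (32*s^5 - 16*s^4 - 74*s^3 + 91*s^2 - 126*s + 84)/(16*s^5 + 32*s^4 + 3*s^3 + 13*s^2 + 2*s - 24)
The result of step 4 is T(s) in lowest terms. Its denominator has leading coefficient 16; dividing the denominator through by 16 makes it monic.

Therefore the answer is s^5 + 2*s^4 + 3*s^3/16 + 13*s^2/16 + s/8 - 3/2.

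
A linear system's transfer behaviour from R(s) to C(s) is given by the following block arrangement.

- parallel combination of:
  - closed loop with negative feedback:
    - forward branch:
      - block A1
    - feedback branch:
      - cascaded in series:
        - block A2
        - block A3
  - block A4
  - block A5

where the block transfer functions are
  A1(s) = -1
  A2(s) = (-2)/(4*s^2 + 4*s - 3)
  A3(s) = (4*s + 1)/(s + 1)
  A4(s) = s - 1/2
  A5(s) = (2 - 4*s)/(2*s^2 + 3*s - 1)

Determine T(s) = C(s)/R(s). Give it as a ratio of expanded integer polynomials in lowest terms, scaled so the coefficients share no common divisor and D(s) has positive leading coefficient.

1. combine A2, A3 in series, giving (-8*s - 2)/(4*s^3 + 8*s^2 + s - 3)
2. feedback reduction of A1, (A2*A3), giving (-4*s^3 - 8*s^2 - s + 3)/(4*s^3 + 8*s^2 + 9*s - 1)
3. reduce the parallel group [A1/(1+A1*(A2*A3))], A4, A5; the result is T(s) itself (integer coefficients, no common factor, positive leading denominator coefficient)

Answer: (16*s^6 + 32*s^5 - 40*s^4 - 96*s^3 - 59*s^2 + 78*s - 11)/(16*s^5 + 56*s^4 + 76*s^3 + 34*s^2 - 24*s + 2)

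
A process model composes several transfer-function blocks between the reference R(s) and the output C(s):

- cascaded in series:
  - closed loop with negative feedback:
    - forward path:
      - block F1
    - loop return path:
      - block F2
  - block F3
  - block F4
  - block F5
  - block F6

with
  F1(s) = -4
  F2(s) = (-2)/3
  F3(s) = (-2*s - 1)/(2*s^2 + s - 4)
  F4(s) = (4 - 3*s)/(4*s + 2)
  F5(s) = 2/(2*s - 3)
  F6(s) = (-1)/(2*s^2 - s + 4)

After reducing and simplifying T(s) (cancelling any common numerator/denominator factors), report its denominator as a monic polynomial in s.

The answer is s^5 - 3*s^4/2 - s^3/4 + 19*s^2/8 - 7*s + 6.

Reasoning:
(1) apply the feedback formula to F1, F2 = (-12)/11
(2) combine [F1/(1+F1*F2)], F3, F4, F5, F6 in series = (36*s - 48)/(88*s^5 - 132*s^4 - 22*s^3 + 209*s^2 - 616*s + 528)
That last expression is T(s), already simplified. Scaling its denominator by 1/88 (the reciprocal of the leading coefficient) yields the monic denominator.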